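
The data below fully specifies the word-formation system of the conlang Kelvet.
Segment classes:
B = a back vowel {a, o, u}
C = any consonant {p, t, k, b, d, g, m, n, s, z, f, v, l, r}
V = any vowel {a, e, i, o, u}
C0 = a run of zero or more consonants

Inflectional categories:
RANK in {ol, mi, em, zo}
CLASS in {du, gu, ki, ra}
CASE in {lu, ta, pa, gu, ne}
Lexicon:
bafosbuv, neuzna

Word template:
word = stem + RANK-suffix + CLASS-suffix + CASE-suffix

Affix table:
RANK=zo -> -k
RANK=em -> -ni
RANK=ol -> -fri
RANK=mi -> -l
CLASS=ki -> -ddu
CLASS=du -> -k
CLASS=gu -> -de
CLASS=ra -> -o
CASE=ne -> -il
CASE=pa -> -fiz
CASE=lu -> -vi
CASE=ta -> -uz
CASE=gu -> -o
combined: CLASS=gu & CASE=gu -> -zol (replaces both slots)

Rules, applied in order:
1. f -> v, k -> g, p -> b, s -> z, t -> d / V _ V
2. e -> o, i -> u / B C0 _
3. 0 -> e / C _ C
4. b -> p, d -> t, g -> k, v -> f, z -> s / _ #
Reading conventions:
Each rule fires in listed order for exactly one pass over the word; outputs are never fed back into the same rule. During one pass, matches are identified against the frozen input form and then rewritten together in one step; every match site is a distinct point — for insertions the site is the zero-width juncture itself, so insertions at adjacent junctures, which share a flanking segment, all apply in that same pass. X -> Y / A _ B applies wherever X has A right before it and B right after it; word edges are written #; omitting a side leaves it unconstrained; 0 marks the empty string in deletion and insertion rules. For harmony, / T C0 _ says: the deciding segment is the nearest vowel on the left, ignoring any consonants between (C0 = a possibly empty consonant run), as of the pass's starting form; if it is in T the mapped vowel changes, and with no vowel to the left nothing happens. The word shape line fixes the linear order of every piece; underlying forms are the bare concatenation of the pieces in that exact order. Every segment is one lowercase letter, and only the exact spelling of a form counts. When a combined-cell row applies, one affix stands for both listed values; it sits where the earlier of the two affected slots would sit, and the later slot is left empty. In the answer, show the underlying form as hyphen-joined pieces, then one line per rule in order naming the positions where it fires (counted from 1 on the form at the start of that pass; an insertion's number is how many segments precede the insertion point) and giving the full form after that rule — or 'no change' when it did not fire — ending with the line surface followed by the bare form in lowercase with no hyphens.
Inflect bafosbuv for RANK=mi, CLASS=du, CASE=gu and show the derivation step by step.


underlying: bafosbuv-l-k-o
1. f -> v, k -> g, p -> b, s -> z, t -> d / V _ V: fires at position(s) 3: bavosbuvlko
2. e -> o, i -> u / B C0 _: no change
3. 0 -> e / C _ C: inserts after position(s) 5, 8, 9: bavosebuveleko
4. b -> p, d -> t, g -> k, v -> f, z -> s / _ #: no change
surface: bavosebuveleko


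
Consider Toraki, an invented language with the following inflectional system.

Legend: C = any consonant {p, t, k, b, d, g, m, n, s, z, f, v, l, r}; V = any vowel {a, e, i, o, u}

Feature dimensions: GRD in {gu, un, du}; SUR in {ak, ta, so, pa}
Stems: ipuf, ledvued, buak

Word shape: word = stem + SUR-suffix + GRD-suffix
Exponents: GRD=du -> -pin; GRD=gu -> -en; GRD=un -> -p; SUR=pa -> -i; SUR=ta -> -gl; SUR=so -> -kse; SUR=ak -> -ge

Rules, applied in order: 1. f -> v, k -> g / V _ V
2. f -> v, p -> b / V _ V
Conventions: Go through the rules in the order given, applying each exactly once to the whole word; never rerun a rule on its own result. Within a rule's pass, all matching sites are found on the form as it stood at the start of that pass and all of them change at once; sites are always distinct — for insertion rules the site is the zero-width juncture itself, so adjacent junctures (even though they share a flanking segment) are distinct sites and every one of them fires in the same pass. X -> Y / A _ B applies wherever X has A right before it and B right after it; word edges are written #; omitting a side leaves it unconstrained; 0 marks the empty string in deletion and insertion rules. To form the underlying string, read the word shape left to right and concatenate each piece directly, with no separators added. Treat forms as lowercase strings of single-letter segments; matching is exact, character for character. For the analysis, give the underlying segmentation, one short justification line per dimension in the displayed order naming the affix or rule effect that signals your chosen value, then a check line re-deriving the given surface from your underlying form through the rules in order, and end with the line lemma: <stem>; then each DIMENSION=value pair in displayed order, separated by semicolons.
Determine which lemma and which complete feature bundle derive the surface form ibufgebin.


underlying: ipuf-ge-pin
GRD=du - signalled by the affix -pin
SUR=ak - signalled by the affix -ge
check: ipufgepin -> ipufgepin -> ibufgebin
lemma: ipuf; GRD=du; SUR=ak


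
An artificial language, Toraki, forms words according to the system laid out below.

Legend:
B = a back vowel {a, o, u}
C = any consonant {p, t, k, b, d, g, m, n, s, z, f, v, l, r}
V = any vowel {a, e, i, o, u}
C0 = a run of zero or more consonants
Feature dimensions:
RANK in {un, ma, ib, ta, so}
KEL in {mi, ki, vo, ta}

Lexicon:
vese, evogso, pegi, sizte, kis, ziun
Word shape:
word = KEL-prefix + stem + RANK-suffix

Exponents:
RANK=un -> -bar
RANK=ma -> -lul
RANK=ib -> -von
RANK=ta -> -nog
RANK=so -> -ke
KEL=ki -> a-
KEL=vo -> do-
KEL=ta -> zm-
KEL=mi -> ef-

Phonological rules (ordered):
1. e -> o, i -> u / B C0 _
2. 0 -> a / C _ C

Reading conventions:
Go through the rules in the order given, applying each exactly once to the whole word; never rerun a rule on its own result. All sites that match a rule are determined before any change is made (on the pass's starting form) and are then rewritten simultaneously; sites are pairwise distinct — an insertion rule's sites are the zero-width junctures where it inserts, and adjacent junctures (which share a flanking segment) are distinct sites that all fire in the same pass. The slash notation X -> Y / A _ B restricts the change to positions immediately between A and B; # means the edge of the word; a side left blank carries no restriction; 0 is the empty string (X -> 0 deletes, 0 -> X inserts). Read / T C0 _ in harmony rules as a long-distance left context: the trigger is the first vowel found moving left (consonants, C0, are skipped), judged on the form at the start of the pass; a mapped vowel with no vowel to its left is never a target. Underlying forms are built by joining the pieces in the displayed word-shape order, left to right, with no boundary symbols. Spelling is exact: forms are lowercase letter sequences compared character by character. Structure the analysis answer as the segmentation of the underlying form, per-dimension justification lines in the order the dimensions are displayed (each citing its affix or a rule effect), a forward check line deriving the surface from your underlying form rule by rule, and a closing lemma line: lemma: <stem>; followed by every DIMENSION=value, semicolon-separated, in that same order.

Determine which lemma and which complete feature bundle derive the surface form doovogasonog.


underlying: do-evogso-nog
RANK=ta - signalled by the affix -nog
KEL=vo - signalled by the affix do-
check: doevogsonog -> doovogsonog -> doovogasonog
lemma: evogso; RANK=ta; KEL=vo


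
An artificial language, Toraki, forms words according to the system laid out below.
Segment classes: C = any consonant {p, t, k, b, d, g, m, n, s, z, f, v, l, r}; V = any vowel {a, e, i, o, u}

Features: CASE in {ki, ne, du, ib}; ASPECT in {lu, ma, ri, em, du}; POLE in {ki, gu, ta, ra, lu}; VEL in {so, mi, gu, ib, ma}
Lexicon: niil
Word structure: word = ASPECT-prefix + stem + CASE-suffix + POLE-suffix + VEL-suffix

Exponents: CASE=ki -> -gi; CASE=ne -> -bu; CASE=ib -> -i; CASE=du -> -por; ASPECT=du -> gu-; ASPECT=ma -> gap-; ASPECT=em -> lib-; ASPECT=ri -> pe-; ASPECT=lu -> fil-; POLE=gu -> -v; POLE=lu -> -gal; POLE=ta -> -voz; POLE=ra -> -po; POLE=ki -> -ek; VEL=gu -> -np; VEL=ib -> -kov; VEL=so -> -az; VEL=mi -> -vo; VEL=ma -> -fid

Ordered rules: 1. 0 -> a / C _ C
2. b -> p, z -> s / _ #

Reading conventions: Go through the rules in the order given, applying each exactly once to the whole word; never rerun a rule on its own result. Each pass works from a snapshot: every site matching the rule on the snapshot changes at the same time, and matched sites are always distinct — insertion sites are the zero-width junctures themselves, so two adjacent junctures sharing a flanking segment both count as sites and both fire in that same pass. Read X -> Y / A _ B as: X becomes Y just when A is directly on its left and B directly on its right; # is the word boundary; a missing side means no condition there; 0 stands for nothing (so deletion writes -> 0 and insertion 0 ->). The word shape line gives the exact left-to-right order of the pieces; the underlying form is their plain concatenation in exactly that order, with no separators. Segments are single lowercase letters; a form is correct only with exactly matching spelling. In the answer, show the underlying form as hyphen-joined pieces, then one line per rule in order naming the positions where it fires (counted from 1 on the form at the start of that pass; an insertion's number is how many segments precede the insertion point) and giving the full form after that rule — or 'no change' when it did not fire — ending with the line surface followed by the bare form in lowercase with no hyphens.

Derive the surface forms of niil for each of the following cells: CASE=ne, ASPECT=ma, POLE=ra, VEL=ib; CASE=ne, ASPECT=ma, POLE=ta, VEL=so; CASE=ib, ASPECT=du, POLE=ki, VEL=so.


cell CASE=ne, ASPECT=ma, POLE=ra, VEL=ib:
underlying: gap-niil-bu-po-kov
1. 0 -> a / C _ C: inserts after position(s) 3, 7: gapaniilabupokov
2. b -> p, z -> s / _ #: no change
surface: gapaniilabupokov

cell CASE=ne, ASPECT=ma, POLE=ta, VEL=so:
underlying: gap-niil-bu-voz-az
1. 0 -> a / C _ C: inserts after position(s) 3, 7: gapaniilabuvozaz
2. b -> p, z -> s / _ #: fires at position(s) 16: gapaniilabuvozas
surface: gapaniilabuvozas

cell CASE=ib, ASPECT=du, POLE=ki, VEL=so:
underlying: gu-niil-i-ek-az
1. 0 -> a / C _ C: no change
2. b -> p, z -> s / _ #: fires at position(s) 11: guniiliekas
surface: guniiliekas


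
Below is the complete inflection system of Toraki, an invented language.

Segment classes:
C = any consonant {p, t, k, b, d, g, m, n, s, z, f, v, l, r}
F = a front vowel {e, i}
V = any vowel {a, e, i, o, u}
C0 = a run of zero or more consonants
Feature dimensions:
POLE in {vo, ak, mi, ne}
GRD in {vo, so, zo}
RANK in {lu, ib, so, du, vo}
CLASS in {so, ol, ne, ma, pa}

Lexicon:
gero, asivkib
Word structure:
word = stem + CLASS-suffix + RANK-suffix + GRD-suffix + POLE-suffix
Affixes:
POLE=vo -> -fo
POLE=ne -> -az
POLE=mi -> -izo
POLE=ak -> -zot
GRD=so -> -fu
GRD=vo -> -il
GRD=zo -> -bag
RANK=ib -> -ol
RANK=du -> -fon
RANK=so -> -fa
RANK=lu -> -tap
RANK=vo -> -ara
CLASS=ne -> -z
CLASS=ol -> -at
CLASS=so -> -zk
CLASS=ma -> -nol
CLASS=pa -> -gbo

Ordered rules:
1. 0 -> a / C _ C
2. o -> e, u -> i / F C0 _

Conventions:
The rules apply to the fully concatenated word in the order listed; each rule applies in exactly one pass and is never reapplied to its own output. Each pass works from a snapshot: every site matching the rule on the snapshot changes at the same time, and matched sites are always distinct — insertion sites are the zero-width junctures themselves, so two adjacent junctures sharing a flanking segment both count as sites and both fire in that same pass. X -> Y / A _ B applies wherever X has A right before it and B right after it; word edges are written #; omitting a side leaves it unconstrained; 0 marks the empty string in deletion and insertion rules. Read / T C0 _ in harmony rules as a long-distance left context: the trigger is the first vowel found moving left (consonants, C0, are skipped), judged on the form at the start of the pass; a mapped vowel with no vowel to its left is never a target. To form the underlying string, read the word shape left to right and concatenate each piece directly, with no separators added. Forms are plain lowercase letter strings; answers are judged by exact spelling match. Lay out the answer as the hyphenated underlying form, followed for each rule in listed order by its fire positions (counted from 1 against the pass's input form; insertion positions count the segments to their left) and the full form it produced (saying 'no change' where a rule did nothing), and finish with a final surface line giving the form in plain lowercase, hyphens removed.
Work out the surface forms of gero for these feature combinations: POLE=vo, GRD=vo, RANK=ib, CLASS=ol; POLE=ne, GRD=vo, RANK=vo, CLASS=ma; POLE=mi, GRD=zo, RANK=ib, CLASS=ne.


cell POLE=vo, GRD=vo, RANK=ib, CLASS=ol:
underlying: gero-at-ol-il-fo
1. 0 -> a / C _ C: inserts after position(s) 10: geroatolilafo
2. o -> e, u -> i / F C0 _: fires at position(s) 4: gereatolilafo
surface: gereatolilafo

cell POLE=ne, GRD=vo, RANK=vo, CLASS=ma:
underlying: gero-nol-ara-il-az
1. 0 -> a / C _ C: no change
2. o -> e, u -> i / F C0 _: fires at position(s) 4: gerenolarailaz
surface: gerenolarailaz

cell POLE=mi, GRD=zo, RANK=ib, CLASS=ne:
underlying: gero-z-ol-bag-izo
1. 0 -> a / C _ C: inserts after position(s) 7: gerozolabagizo
2. o -> e, u -> i / F C0 _: fires at position(s) 4, 14: gerezolabagize
surface: gerezolabagize


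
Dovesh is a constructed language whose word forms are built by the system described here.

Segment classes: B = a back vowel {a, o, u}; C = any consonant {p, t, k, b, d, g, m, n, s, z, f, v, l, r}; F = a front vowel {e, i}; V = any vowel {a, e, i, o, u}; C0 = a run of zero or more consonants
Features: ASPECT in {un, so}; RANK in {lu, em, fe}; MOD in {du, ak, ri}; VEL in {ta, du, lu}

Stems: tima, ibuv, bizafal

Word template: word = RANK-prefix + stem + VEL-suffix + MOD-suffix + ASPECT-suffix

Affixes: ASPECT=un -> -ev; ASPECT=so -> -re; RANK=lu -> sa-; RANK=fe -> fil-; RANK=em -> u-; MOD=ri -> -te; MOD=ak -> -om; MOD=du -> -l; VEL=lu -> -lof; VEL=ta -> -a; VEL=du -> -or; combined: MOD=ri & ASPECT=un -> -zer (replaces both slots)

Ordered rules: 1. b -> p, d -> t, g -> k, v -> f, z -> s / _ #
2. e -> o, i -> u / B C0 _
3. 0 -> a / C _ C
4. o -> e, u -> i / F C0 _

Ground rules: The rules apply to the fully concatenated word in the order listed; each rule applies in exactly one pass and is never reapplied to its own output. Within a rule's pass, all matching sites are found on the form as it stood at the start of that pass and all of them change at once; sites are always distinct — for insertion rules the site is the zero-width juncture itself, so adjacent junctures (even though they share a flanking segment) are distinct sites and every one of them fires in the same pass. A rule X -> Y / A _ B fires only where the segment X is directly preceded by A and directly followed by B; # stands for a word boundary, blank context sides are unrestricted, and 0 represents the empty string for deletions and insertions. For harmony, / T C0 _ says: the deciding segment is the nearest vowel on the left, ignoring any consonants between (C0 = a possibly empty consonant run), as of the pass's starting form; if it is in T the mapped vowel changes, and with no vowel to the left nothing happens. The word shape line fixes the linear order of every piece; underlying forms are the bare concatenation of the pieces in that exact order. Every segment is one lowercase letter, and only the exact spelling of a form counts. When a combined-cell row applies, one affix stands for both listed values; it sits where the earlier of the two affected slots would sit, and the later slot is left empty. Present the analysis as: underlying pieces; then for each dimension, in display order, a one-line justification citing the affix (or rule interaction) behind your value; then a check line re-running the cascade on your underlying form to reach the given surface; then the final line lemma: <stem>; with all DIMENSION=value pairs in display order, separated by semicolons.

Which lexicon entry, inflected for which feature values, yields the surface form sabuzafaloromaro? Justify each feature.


underlying: sa-bizafal-or-om-re
ASPECT=so - signalled by the affix -re
RANK=lu - signalled by the affix sa-
MOD=ak - signalled by the affix -om
VEL=du - signalled by the affix -or
check: sabizafaloromre -> sabizafaloromre -> sabuzafaloromro -> sabuzafaloromaro -> sabuzafaloromaro
lemma: bizafal; ASPECT=so; RANK=lu; MOD=ak; VEL=du


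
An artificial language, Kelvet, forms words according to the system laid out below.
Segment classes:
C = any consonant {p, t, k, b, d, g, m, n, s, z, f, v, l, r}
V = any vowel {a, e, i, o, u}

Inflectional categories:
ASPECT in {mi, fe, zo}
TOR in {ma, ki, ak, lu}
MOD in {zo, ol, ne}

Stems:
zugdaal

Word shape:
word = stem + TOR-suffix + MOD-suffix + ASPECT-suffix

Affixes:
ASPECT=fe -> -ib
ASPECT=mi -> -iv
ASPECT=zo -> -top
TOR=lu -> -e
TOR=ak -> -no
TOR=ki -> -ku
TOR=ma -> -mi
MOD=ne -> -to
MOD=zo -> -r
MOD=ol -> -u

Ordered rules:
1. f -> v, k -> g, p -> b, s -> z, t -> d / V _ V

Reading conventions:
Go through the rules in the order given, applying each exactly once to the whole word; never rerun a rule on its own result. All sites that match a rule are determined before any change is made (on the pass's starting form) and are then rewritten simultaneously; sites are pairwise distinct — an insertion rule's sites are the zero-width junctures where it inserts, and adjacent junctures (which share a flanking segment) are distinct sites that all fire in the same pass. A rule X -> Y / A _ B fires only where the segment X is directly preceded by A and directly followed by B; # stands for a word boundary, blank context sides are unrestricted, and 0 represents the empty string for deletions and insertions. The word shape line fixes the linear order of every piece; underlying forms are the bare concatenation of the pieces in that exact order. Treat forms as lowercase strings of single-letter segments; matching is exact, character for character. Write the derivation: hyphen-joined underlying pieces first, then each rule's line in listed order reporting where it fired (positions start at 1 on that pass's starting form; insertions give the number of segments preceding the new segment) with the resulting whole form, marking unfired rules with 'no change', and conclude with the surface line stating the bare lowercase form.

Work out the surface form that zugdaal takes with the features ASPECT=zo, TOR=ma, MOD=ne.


underlying: zugdaal-mi-to-top
1. f -> v, k -> g, p -> b, s -> z, t -> d / V _ V: fires at position(s) 10, 12: zugdaalmidodop
surface: zugdaalmidodop


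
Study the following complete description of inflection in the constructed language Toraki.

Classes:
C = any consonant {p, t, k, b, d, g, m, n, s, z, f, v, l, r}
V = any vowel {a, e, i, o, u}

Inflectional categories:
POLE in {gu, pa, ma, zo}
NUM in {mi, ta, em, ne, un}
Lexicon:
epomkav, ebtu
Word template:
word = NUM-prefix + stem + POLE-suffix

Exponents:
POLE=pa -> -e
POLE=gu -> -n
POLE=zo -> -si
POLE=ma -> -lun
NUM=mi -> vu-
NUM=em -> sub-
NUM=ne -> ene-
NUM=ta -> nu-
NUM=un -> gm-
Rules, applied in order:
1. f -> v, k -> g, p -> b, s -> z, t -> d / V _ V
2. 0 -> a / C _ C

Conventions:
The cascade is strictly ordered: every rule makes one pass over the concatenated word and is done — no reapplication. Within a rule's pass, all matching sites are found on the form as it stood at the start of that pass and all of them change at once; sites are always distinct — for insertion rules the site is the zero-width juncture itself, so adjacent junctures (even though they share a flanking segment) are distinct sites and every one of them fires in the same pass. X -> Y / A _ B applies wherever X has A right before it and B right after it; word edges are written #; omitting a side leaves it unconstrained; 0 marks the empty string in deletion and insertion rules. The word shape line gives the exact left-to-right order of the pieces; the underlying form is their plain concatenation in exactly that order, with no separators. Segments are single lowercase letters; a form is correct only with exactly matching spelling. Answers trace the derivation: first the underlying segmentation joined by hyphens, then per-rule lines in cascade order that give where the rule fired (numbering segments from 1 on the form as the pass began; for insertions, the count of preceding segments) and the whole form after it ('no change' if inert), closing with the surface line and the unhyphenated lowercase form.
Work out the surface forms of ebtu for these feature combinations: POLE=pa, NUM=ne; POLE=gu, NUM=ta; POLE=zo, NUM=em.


cell POLE=pa, NUM=ne:
underlying: ene-ebtu-e
1. f -> v, k -> g, p -> b, s -> z, t -> d / V _ V: no change
2. 0 -> a / C _ C: inserts after position(s) 5: eneebatue
surface: eneebatue

cell POLE=gu, NUM=ta:
underlying: nu-ebtu-n
1. f -> v, k -> g, p -> b, s -> z, t -> d / V _ V: no change
2. 0 -> a / C _ C: inserts after position(s) 4: nuebatun
surface: nuebatun

cell POLE=zo, NUM=em:
underlying: sub-ebtu-si
1. f -> v, k -> g, p -> b, s -> z, t -> d / V _ V: fires at position(s) 8: subebtuzi
2. 0 -> a / C _ C: inserts after position(s) 5: subebatuzi
surface: subebatuzi


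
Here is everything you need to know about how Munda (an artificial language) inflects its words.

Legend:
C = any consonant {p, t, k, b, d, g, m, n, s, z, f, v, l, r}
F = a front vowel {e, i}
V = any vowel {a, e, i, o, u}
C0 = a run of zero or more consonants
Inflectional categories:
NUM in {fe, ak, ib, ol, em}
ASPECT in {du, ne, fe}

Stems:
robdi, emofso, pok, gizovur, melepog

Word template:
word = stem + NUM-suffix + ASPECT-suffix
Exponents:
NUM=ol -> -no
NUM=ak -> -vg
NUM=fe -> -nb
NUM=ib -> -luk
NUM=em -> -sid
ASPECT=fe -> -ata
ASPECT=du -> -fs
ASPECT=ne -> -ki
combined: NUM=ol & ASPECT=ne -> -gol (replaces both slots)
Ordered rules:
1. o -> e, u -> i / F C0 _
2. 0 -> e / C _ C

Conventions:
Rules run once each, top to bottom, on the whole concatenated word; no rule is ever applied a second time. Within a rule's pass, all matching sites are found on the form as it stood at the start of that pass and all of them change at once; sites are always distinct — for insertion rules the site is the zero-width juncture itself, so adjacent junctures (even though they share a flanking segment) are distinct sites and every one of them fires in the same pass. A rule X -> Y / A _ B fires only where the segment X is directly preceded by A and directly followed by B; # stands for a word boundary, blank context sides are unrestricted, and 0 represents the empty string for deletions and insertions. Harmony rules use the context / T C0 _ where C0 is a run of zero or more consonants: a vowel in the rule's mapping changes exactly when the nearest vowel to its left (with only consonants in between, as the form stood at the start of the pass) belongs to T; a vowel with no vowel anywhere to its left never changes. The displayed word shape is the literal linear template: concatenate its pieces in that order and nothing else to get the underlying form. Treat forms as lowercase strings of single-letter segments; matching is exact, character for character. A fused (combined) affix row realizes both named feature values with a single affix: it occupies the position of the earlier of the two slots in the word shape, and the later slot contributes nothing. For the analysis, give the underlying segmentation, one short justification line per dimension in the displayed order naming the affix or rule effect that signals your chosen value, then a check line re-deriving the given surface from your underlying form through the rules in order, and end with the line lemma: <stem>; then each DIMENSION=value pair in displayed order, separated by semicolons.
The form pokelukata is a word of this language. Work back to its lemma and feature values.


underlying: pok-luk-ata
NUM=ib - signalled by the affix -luk
ASPECT=fe - signalled by the affix -ata
check: poklukata -> poklukata -> pokelukata
lemma: pok; NUM=ib; ASPECT=fe


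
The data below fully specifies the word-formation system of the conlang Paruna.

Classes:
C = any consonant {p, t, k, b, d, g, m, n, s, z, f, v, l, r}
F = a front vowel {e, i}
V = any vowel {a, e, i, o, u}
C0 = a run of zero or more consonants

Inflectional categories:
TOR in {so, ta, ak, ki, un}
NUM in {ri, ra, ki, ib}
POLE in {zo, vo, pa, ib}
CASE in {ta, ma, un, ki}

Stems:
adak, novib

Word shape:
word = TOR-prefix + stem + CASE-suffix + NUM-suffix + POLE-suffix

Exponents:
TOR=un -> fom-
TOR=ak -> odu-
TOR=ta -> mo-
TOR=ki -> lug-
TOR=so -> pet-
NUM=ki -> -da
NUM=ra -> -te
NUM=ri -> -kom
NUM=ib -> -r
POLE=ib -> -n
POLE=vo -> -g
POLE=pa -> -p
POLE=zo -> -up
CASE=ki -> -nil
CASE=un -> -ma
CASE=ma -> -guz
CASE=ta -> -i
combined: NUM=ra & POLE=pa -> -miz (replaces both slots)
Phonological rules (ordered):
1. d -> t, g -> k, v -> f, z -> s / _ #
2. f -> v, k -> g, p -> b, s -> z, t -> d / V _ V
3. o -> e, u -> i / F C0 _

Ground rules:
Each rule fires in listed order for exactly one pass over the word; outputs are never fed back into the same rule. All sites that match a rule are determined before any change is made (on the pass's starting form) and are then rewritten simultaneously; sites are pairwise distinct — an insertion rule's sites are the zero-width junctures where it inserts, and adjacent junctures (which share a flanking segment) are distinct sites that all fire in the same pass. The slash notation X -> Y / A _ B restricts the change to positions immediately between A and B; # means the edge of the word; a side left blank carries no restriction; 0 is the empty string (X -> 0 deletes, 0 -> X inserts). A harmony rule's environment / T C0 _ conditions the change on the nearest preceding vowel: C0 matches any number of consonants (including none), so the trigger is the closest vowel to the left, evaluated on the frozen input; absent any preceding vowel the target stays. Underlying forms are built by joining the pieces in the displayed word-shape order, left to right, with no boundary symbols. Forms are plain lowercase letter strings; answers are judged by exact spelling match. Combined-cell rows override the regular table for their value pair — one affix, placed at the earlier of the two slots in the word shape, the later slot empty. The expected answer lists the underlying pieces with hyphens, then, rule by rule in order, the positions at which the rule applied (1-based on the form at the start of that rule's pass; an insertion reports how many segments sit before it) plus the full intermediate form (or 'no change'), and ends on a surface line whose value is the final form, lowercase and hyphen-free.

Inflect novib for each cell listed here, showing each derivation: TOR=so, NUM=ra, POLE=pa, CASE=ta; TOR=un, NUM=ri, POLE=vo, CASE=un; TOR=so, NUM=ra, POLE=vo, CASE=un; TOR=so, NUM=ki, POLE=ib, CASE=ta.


cell TOR=so, NUM=ra, POLE=pa, CASE=ta:
underlying: pet-novib-i-miz
1. d -> t, g -> k, v -> f, z -> s / _ #: fires at position(s) 12: petnovibimis
2. f -> v, k -> g, p -> b, s -> z, t -> d / V _ V: no change
3. o -> e, u -> i / F C0 _: fires at position(s) 5: petnevibimis
surface: petnevibimis

cell TOR=un, NUM=ri, POLE=vo, CASE=un:
underlying: fom-novib-ma-kom-g
1. d -> t, g -> k, v -> f, z -> s / _ #: fires at position(s) 14: fomnovibmakomk
2. f -> v, k -> g, p -> b, s -> z, t -> d / V _ V: fires at position(s) 11: fomnovibmagomk
3. o -> e, u -> i / F C0 _: no change
surface: fomnovibmagomk

cell TOR=so, NUM=ra, POLE=vo, CASE=un:
underlying: pet-novib-ma-te-g
1. d -> t, g -> k, v -> f, z -> s / _ #: fires at position(s) 13: petnovibmatek
2. f -> v, k -> g, p -> b, s -> z, t -> d / V _ V: fires at position(s) 11: petnovibmadek
3. o -> e, u -> i / F C0 _: fires at position(s) 5: petnevibmadek
surface: petnevibmadek

cell TOR=so, NUM=ki, POLE=ib, CASE=ta:
underlying: pet-novib-i-da-n
1. d -> t, g -> k, v -> f, z -> s / _ #: no change
2. f -> v, k -> g, p -> b, s -> z, t -> d / V _ V: no change
3. o -> e, u -> i / F C0 _: fires at position(s) 5: petnevibidan
surface: petnevibidan


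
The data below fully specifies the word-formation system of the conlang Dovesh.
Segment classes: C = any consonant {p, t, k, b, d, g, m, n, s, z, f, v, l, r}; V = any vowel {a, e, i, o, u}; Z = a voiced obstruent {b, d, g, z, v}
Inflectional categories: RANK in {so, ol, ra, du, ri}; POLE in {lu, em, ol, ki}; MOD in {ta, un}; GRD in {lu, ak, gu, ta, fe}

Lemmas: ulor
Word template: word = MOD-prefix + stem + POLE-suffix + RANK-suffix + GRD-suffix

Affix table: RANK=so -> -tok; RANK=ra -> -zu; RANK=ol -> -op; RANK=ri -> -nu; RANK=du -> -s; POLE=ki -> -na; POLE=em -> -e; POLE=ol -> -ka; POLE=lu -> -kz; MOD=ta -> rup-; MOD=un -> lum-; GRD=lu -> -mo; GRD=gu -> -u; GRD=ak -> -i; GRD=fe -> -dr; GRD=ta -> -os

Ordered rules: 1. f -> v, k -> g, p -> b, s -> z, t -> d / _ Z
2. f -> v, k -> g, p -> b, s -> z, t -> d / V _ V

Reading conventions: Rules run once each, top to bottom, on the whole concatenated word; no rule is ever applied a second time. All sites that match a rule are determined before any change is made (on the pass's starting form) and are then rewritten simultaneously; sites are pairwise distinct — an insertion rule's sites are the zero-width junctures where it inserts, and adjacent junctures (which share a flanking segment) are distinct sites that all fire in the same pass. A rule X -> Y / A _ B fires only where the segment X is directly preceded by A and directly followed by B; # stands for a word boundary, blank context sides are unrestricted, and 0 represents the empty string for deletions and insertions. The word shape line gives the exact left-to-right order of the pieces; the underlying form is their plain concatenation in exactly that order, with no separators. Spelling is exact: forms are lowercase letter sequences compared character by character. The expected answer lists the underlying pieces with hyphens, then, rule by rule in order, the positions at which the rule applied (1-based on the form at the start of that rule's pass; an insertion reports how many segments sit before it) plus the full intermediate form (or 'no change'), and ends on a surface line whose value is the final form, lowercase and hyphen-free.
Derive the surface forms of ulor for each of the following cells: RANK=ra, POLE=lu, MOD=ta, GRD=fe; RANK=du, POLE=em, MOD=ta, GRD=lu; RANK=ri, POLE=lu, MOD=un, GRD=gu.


cell RANK=ra, POLE=lu, MOD=ta, GRD=fe:
underlying: rup-ulor-kz-zu-dr
1. f -> v, k -> g, p -> b, s -> z, t -> d / _ Z: fires at position(s) 8: rupulorgzzudr
2. f -> v, k -> g, p -> b, s -> z, t -> d / V _ V: fires at position(s) 3: rubulorgzzudr
surface: rubulorgzzudr

cell RANK=du, POLE=em, MOD=ta, GRD=lu:
underlying: rup-ulor-e-s-mo
1. f -> v, k -> g, p -> b, s -> z, t -> d / _ Z: no change
2. f -> v, k -> g, p -> b, s -> z, t -> d / V _ V: fires at position(s) 3: rubuloresmo
surface: rubuloresmo

cell RANK=ri, POLE=lu, MOD=un, GRD=gu:
underlying: lum-ulor-kz-nu-u
1. f -> v, k -> g, p -> b, s -> z, t -> d / _ Z: fires at position(s) 8: lumulorgznuu
2. f -> v, k -> g, p -> b, s -> z, t -> d / V _ V: no change
surface: lumulorgznuu


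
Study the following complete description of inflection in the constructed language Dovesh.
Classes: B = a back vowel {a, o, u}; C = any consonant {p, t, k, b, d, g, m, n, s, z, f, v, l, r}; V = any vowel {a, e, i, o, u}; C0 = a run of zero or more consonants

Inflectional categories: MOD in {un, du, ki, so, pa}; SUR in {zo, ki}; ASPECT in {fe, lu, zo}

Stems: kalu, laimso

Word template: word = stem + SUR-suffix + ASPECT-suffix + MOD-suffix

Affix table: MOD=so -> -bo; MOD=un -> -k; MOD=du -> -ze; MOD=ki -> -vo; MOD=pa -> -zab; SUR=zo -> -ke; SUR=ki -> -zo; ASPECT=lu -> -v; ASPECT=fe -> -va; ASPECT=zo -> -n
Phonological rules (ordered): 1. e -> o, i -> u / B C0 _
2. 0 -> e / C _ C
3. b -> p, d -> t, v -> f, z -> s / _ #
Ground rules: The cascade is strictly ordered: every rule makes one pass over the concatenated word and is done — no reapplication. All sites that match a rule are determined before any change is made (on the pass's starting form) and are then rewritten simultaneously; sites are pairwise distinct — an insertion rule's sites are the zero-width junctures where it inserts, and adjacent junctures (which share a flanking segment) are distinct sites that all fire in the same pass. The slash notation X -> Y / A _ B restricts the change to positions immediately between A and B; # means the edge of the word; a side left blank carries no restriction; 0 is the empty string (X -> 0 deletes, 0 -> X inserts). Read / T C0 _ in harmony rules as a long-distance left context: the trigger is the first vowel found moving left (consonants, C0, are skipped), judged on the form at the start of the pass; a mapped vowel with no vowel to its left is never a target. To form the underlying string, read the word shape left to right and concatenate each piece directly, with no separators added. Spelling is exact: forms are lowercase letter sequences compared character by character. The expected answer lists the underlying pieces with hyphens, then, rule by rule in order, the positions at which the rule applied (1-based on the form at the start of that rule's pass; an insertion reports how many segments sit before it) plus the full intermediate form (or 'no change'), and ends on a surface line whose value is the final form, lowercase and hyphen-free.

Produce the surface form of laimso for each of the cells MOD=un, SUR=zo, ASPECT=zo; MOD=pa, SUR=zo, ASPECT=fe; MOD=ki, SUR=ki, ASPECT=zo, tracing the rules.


cell MOD=un, SUR=zo, ASPECT=zo:
underlying: laimso-ke-n-k
1. e -> o, i -> u / B C0 _: fires at position(s) 3, 8: laumsokonk
2. 0 -> e / C _ C: inserts after position(s) 4, 9: laumesokonek
3. b -> p, d -> t, v -> f, z -> s / _ #: no change
surface: laumesokonek

cell MOD=pa, SUR=zo, ASPECT=fe:
underlying: laimso-ke-va-zab
1. e -> o, i -> u / B C0 _: fires at position(s) 3, 8: laumsokovazab
2. 0 -> e / C _ C: inserts after position(s) 4: laumesokovazab
3. b -> p, d -> t, v -> f, z -> s / _ #: fires at position(s) 14: laumesokovazap
surface: laumesokovazap

cell MOD=ki, SUR=ki, ASPECT=zo:
underlying: laimso-zo-n-vo
1. e -> o, i -> u / B C0 _: fires at position(s) 3: laumsozonvo
2. 0 -> e / C _ C: inserts after position(s) 4, 9: laumesozonevo
3. b -> p, d -> t, v -> f, z -> s / _ #: no change
surface: laumesozonevo


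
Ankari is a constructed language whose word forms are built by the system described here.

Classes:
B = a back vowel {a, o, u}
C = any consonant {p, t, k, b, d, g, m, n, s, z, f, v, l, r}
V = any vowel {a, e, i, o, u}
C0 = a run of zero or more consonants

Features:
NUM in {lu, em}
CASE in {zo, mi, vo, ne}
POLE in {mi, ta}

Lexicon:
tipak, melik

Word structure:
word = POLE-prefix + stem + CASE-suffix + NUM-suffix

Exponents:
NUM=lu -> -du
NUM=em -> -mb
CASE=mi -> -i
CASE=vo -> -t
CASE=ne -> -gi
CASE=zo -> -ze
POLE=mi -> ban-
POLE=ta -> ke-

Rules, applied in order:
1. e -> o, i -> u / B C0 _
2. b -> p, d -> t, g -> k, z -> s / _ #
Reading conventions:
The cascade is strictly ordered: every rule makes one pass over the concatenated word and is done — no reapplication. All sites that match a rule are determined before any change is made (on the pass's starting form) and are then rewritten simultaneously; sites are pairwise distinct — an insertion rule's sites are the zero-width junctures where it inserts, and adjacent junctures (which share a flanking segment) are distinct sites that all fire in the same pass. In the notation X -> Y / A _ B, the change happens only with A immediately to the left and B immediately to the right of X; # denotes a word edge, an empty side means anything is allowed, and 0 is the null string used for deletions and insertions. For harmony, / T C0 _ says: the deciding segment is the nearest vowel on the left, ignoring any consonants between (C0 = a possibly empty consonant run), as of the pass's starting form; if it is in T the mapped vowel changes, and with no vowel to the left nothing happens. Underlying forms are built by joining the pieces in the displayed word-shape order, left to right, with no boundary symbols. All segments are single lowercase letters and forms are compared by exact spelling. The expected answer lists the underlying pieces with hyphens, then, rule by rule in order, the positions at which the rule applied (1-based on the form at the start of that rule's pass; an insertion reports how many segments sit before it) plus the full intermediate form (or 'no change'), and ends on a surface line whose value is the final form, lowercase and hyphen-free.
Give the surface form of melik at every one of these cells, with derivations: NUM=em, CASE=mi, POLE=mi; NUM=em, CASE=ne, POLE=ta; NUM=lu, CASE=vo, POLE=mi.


cell NUM=em, CASE=mi, POLE=mi:
underlying: ban-melik-i-mb
1. e -> o, i -> u / B C0 _: fires at position(s) 5: banmolikimb
2. b -> p, d -> t, g -> k, z -> s / _ #: fires at position(s) 11: banmolikimp
surface: banmolikimp

cell NUM=em, CASE=ne, POLE=ta:
underlying: ke-melik-gi-mb
1. e -> o, i -> u / B C0 _: no change
2. b -> p, d -> t, g -> k, z -> s / _ #: fires at position(s) 11: kemelikgimp
surface: kemelikgimp

cell NUM=lu, CASE=vo, POLE=mi:
underlying: ban-melik-t-du
1. e -> o, i -> u / B C0 _: fires at position(s) 5: banmoliktdu
2. b -> p, d -> t, g -> k, z -> s / _ #: no change
surface: banmoliktdu


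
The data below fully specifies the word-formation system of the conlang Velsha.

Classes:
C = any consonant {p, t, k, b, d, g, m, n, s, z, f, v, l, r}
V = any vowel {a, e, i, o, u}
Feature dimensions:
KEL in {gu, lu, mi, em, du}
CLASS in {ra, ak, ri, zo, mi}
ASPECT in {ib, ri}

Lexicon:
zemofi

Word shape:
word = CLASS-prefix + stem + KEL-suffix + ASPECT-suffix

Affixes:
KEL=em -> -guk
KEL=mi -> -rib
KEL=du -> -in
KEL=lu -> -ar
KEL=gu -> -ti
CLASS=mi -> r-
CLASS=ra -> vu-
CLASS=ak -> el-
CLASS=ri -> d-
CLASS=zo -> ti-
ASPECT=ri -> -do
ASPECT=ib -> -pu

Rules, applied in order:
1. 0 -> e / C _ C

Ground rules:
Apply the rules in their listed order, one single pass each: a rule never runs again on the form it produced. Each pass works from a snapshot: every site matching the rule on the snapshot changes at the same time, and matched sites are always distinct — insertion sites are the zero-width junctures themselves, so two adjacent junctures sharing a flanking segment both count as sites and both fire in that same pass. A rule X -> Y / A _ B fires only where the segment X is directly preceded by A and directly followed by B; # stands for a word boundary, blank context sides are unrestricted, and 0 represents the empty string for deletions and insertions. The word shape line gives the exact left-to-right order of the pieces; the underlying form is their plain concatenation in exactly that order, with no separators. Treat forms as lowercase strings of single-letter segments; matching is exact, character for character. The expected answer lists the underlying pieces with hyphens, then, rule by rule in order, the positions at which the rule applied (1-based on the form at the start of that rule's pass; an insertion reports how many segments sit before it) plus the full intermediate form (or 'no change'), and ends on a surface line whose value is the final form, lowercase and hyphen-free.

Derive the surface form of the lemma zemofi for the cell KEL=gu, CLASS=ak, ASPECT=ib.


underlying: el-zemofi-ti-pu
1. 0 -> e / C _ C: inserts after position(s) 2: elezemofitipu
surface: elezemofitipu


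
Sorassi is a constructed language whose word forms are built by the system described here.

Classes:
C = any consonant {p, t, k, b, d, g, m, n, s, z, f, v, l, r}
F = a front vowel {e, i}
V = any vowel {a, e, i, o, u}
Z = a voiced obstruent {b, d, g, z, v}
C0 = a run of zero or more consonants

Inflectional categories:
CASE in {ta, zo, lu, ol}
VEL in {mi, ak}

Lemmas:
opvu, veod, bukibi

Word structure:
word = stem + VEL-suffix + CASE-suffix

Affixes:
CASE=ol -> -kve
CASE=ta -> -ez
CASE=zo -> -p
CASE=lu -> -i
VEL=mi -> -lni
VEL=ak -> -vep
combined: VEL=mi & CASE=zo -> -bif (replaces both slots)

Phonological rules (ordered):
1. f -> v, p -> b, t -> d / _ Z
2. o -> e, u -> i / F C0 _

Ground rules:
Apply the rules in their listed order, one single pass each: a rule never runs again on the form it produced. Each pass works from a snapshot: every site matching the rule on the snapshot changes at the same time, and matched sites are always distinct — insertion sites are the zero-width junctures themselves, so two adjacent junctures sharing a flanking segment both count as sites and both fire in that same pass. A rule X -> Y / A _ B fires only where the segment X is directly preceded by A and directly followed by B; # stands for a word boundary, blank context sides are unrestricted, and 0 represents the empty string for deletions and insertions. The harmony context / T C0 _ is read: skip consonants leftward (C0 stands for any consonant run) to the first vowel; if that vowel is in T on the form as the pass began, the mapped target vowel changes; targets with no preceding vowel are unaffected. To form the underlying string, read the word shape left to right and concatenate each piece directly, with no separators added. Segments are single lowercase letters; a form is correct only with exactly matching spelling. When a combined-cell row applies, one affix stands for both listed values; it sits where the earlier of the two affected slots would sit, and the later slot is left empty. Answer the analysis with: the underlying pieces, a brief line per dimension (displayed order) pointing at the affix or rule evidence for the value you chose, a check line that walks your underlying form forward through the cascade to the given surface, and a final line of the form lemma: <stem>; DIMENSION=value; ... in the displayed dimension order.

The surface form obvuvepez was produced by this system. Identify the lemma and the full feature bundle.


underlying: opvu-vep-ez
CASE=ta - signalled by the affix -ez
VEL=ak - signalled by the affix -vep
check: opvuvepez -> obvuvepez -> obvuvepez
lemma: opvu; CASE=ta; VEL=ak
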